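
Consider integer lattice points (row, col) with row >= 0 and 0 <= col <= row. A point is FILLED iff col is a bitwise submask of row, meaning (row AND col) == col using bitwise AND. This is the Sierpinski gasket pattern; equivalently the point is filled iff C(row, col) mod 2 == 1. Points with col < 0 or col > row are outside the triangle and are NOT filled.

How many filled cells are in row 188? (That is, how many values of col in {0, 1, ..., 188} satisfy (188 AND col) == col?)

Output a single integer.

Answer: 32

Derivation:
188 in binary = 10111100
popcount(188) = number of 1-bits in 10111100 = 5
A col c satisfies (188 AND c) == c iff every set bit of c is also set in 188; each of the 5 set bits of 188 can independently be on or off in c.
count = 2^5 = 32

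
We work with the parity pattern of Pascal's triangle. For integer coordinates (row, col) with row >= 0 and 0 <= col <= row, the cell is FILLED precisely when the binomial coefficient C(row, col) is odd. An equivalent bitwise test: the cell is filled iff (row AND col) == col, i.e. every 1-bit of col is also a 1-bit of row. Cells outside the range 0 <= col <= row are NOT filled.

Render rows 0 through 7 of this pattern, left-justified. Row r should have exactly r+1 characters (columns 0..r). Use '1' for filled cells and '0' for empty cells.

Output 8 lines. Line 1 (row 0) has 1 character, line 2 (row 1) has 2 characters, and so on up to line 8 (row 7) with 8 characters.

r0=0: 1
r1=1: 11
r2=10: 101
r3=11: 1111
r4=100: 10001
r5=101: 110011
r6=110: 1010101
r7=111: 11111111

Answer: 1
11
101
1111
10001
110011
1010101
11111111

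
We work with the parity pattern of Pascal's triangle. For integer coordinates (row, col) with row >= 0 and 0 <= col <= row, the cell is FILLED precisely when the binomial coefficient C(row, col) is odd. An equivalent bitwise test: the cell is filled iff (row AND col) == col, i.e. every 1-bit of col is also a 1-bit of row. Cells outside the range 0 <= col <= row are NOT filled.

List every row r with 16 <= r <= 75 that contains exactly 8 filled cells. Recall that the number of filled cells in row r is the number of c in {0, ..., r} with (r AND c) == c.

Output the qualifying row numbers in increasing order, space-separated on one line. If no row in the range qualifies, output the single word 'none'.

Answer: 19 21 22 25 26 28 35 37 38 41 42 44 49 50 52 56 67 69 70 73 74

Derivation:
Row r has 2^popcount(r) filled cells, so we need popcount(r) = log2(8) = 3.
Scan r = 16..75 and keep those with exactly 3 one-bits:
r=16=10000 popcount=1 -> skip
r=17=10001 popcount=2 -> skip
r=18=10010 popcount=2 -> skip
r=19=10011 popcount=3 -> KEEP
r=20=10100 popcount=2 -> skip
r=21=10101 popcount=3 -> KEEP
r=22=10110 popcount=3 -> KEEP
r=23=10111 popcount=4 -> skip
r=24=11000 popcount=2 -> skip
r=25=11001 popcount=3 -> KEEP
r=26=11010 popcount=3 -> KEEP
r=27=11011 popcount=4 -> skip
r=28=11100 popcount=3 -> KEEP
r=29=11101 popcount=4 -> skip
r=30=11110 popcount=4 -> skip
r=31=11111 popcount=5 -> skip
r=32=100000 popcount=1 -> skip
r=33=100001 popcount=2 -> skip
r=34=100010 popcount=2 -> skip
r=35=100011 popcount=3 -> KEEP
r=36=100100 popcount=2 -> skip
r=37=100101 popcount=3 -> KEEP
r=38=100110 popcount=3 -> KEEP
r=39=100111 popcount=4 -> skip
r=40=101000 popcount=2 -> skip
r=41=101001 popcount=3 -> KEEP
r=42=101010 popcount=3 -> KEEP
r=43=101011 popcount=4 -> skip
r=44=101100 popcount=3 -> KEEP
r=45=101101 popcount=4 -> skip
r=46=101110 popcount=4 -> skip
r=47=101111 popcount=5 -> skip
r=48=110000 popcount=2 -> skip
r=49=110001 popcount=3 -> KEEP
r=50=110010 popcount=3 -> KEEP
r=51=110011 popcount=4 -> skip
r=52=110100 popcount=3 -> KEEP
r=53=110101 popcount=4 -> skip
r=54=110110 popcount=4 -> skip
r=55=110111 popcount=5 -> skip
r=56=111000 popcount=3 -> KEEP
r=57=111001 popcount=4 -> skip
r=58=111010 popcount=4 -> skip
r=59=111011 popcount=5 -> skip
r=60=111100 popcount=4 -> skip
r=61=111101 popcount=5 -> skip
r=62=111110 popcount=5 -> skip
r=63=111111 popcount=6 -> skip
r=64=1000000 popcount=1 -> skip
r=65=1000001 popcount=2 -> skip
r=66=1000010 popcount=2 -> skip
r=67=1000011 popcount=3 -> KEEP
r=68=1000100 popcount=2 -> skip
r=69=1000101 popcount=3 -> KEEP
r=70=1000110 popcount=3 -> KEEP
r=71=1000111 popcount=4 -> skip
r=72=1001000 popcount=2 -> skip
r=73=1001001 popcount=3 -> KEEP
r=74=1001010 popcount=3 -> KEEP
r=75=1001011 popcount=4 -> skip
Kept rows: 19 21 22 25 26 28 35 37 38 41 42 44 49 50 52 56 67 69 70 73 74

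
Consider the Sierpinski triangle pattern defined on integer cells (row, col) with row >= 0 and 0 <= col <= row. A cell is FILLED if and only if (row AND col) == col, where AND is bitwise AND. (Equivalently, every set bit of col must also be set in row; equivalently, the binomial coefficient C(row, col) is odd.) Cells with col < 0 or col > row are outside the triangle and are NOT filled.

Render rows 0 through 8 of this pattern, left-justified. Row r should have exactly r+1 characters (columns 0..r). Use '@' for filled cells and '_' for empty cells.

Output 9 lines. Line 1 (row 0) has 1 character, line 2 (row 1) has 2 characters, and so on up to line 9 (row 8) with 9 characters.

Answer: @
@@
@_@
@@@@
@___@
@@__@@
@_@_@_@
@@@@@@@@
@_______@

Derivation:
r0=0: @
r1=1: @@
r2=10: @_@
r3=11: @@@@
r4=100: @___@
r5=101: @@__@@
r6=110: @_@_@_@
r7=111: @@@@@@@@
r8=1000: @_______@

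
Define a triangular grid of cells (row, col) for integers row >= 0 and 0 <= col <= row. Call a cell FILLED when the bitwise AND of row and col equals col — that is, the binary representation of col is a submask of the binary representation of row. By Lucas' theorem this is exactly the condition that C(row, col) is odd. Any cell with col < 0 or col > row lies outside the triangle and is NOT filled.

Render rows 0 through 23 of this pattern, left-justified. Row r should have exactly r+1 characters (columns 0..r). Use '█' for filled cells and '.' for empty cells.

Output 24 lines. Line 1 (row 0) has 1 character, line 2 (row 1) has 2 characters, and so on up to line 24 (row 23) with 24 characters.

Answer: █
██
█.█
████
█...█
██..██
█.█.█.█
████████
█.......█
██......██
█.█.....█.█
████....████
█...█...█...█
██..██..██..██
█.█.█.█.█.█.█.█
████████████████
█...............█
██..............██
█.█.............█.█
████............████
█...█...........█...█
██..██..........██..██
█.█.█.█.........█.█.█.█
████████........████████

Derivation:
r0=0: █
r1=1: ██
r2=10: █.█
r3=11: ████
r4=100: █...█
r5=101: ██..██
r6=110: █.█.█.█
r7=111: ████████
r8=1000: █.......█
r9=1001: ██......██
r10=1010: █.█.....█.█
r11=1011: ████....████
r12=1100: █...█...█...█
r13=1101: ██..██..██..██
r14=1110: █.█.█.█.█.█.█.█
r15=1111: ████████████████
r16=10000: █...............█
r17=10001: ██..............██
r18=10010: █.█.............█.█
r19=10011: ████............████
r20=10100: █...█...........█...█
r21=10101: ██..██..........██..██
r22=10110: █.█.█.█.........█.█.█.█
r23=10111: ████████........████████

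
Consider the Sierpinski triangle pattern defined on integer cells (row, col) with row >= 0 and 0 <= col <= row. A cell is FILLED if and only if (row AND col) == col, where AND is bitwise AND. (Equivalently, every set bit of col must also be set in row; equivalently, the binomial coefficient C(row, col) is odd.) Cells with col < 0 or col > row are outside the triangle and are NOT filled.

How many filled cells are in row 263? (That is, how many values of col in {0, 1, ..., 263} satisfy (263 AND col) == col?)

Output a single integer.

263 in binary = 100000111
popcount(263) = number of 1-bits in 100000111 = 4
A col c satisfies (263 AND c) == c iff every set bit of c is also set in 263; each of the 4 set bits of 263 can independently be on or off in c.
count = 2^4 = 16

Answer: 16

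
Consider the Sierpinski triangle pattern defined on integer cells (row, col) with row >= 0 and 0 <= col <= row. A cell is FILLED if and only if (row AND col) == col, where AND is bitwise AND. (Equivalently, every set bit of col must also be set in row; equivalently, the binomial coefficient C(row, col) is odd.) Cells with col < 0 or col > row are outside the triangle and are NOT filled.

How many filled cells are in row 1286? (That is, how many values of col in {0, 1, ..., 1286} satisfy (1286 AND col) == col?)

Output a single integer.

1286 in binary = 10100000110
popcount(1286) = number of 1-bits in 10100000110 = 4
A col c satisfies (1286 AND c) == c iff every set bit of c is also set in 1286; each of the 4 set bits of 1286 can independently be on or off in c.
count = 2^4 = 16

Answer: 16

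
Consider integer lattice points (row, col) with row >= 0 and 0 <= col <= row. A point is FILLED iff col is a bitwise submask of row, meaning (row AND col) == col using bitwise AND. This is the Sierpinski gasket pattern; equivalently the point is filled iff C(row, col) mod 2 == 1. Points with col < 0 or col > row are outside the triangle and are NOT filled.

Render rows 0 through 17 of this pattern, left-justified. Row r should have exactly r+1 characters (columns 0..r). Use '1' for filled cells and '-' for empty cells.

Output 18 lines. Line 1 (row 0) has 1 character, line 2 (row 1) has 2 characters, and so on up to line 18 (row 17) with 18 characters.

Answer: 1
11
1-1
1111
1---1
11--11
1-1-1-1
11111111
1-------1
11------11
1-1-----1-1
1111----1111
1---1---1---1
11--11--11--11
1-1-1-1-1-1-1-1
1111111111111111
1---------------1
11--------------11

Derivation:
r0=0: 1
r1=1: 11
r2=10: 1-1
r3=11: 1111
r4=100: 1---1
r5=101: 11--11
r6=110: 1-1-1-1
r7=111: 11111111
r8=1000: 1-------1
r9=1001: 11------11
r10=1010: 1-1-----1-1
r11=1011: 1111----1111
r12=1100: 1---1---1---1
r13=1101: 11--11--11--11
r14=1110: 1-1-1-1-1-1-1-1
r15=1111: 1111111111111111
r16=10000: 1---------------1
r17=10001: 11--------------11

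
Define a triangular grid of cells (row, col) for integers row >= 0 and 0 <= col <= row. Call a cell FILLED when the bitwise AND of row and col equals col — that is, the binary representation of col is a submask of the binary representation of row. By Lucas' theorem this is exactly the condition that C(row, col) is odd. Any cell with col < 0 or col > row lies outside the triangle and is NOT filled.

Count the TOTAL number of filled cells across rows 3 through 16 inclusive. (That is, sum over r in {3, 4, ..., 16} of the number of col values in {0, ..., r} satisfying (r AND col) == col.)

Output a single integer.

Answer: 78

Derivation:
r3=11 pc2: +4 =4
r4=100 pc1: +2 =6
r5=101 pc2: +4 =10
r6=110 pc2: +4 =14
r7=111 pc3: +8 =22
r8=1000 pc1: +2 =24
r9=1001 pc2: +4 =28
r10=1010 pc2: +4 =32
r11=1011 pc3: +8 =40
r12=1100 pc2: +4 =44
r13=1101 pc3: +8 =52
r14=1110 pc3: +8 =60
r15=1111 pc4: +16 =76
r16=10000 pc1: +2 =78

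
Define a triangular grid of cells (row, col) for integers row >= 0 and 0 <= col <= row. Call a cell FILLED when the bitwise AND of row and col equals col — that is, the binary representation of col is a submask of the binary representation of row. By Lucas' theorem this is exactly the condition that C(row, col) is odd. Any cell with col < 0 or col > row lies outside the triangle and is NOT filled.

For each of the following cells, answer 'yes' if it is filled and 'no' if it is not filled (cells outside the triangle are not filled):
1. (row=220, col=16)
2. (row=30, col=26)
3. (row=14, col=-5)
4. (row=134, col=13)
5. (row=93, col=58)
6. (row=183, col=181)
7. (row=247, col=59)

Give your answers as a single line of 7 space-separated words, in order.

(220,16): row=0b11011100, col=0b10000, row AND col = 0b10000 = 16; 16 == 16 -> filled
(30,26): row=0b11110, col=0b11010, row AND col = 0b11010 = 26; 26 == 26 -> filled
(14,-5): col outside [0, 14] -> not filled
(134,13): row=0b10000110, col=0b1101, row AND col = 0b100 = 4; 4 != 13 -> empty
(93,58): row=0b1011101, col=0b111010, row AND col = 0b11000 = 24; 24 != 58 -> empty
(183,181): row=0b10110111, col=0b10110101, row AND col = 0b10110101 = 181; 181 == 181 -> filled
(247,59): row=0b11110111, col=0b111011, row AND col = 0b110011 = 51; 51 != 59 -> empty

Answer: yes yes no no no yes no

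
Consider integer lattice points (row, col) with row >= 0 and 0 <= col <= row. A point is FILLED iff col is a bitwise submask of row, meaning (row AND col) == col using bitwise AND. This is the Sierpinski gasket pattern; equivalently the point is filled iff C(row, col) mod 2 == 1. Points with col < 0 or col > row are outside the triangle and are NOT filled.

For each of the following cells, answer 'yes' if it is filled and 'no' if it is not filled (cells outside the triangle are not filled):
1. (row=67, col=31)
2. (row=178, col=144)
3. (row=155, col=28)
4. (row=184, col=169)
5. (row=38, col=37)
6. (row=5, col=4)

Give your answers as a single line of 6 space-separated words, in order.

(67,31): row=0b1000011, col=0b11111, row AND col = 0b11 = 3; 3 != 31 -> empty
(178,144): row=0b10110010, col=0b10010000, row AND col = 0b10010000 = 144; 144 == 144 -> filled
(155,28): row=0b10011011, col=0b11100, row AND col = 0b11000 = 24; 24 != 28 -> empty
(184,169): row=0b10111000, col=0b10101001, row AND col = 0b10101000 = 168; 168 != 169 -> empty
(38,37): row=0b100110, col=0b100101, row AND col = 0b100100 = 36; 36 != 37 -> empty
(5,4): row=0b101, col=0b100, row AND col = 0b100 = 4; 4 == 4 -> filled

Answer: no yes no no no yes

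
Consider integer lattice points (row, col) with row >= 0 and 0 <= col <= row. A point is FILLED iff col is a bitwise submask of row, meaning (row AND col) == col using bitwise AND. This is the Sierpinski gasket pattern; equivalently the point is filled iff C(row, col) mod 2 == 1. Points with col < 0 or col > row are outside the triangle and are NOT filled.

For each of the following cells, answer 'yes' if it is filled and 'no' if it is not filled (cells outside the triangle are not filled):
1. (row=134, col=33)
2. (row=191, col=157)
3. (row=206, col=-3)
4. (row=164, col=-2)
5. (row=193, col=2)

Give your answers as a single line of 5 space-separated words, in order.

(134,33): row=0b10000110, col=0b100001, row AND col = 0b0 = 0; 0 != 33 -> empty
(191,157): row=0b10111111, col=0b10011101, row AND col = 0b10011101 = 157; 157 == 157 -> filled
(206,-3): col outside [0, 206] -> not filled
(164,-2): col outside [0, 164] -> not filled
(193,2): row=0b11000001, col=0b10, row AND col = 0b0 = 0; 0 != 2 -> empty

Answer: no yes no no no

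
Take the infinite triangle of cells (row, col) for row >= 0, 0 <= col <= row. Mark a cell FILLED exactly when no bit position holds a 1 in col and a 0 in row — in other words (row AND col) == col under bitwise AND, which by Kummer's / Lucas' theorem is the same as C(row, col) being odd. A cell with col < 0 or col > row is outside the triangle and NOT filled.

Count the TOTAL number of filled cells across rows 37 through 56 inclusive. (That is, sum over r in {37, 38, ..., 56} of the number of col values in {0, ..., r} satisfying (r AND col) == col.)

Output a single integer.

Answer: 256

Derivation:
r37=100101 pc3: +8 =8
r38=100110 pc3: +8 =16
r39=100111 pc4: +16 =32
r40=101000 pc2: +4 =36
r41=101001 pc3: +8 =44
r42=101010 pc3: +8 =52
r43=101011 pc4: +16 =68
r44=101100 pc3: +8 =76
r45=101101 pc4: +16 =92
r46=101110 pc4: +16 =108
r47=101111 pc5: +32 =140
r48=110000 pc2: +4 =144
r49=110001 pc3: +8 =152
r50=110010 pc3: +8 =160
r51=110011 pc4: +16 =176
r52=110100 pc3: +8 =184
r53=110101 pc4: +16 =200
r54=110110 pc4: +16 =216
r55=110111 pc5: +32 =248
r56=111000 pc3: +8 =256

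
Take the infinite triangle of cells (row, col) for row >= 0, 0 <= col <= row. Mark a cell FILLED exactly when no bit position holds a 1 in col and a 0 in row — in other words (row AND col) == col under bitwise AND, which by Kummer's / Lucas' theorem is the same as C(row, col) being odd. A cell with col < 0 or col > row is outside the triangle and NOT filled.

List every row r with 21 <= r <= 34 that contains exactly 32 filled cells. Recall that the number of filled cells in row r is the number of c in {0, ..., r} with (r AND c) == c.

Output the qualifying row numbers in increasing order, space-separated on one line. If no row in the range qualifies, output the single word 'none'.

Answer: 31

Derivation:
Row r has 2^popcount(r) filled cells, so we need popcount(r) = log2(32) = 5.
Scan r = 21..34 and keep those with exactly 5 one-bits:
r=21=10101 popcount=3 -> skip
r=22=10110 popcount=3 -> skip
r=23=10111 popcount=4 -> skip
r=24=11000 popcount=2 -> skip
r=25=11001 popcount=3 -> skip
r=26=11010 popcount=3 -> skip
r=27=11011 popcount=4 -> skip
r=28=11100 popcount=3 -> skip
r=29=11101 popcount=4 -> skip
r=30=11110 popcount=4 -> skip
r=31=11111 popcount=5 -> KEEP
r=32=100000 popcount=1 -> skip
r=33=100001 popcount=2 -> skip
r=34=100010 popcount=2 -> skip
Kept rows: 31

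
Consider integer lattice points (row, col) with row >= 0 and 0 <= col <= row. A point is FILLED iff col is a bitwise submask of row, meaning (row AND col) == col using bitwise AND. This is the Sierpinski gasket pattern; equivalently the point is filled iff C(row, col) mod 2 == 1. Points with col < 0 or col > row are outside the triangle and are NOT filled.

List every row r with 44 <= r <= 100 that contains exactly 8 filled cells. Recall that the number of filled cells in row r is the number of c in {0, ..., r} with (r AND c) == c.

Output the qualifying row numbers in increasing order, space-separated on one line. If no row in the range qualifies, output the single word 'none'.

Answer: 44 49 50 52 56 67 69 70 73 74 76 81 82 84 88 97 98 100

Derivation:
Row r has 2^popcount(r) filled cells, so we need popcount(r) = log2(8) = 3.
Scan r = 44..100 and keep those with exactly 3 one-bits:
r=44=101100 popcount=3 -> KEEP
r=45=101101 popcount=4 -> skip
r=46=101110 popcount=4 -> skip
r=47=101111 popcount=5 -> skip
r=48=110000 popcount=2 -> skip
r=49=110001 popcount=3 -> KEEP
r=50=110010 popcount=3 -> KEEP
r=51=110011 popcount=4 -> skip
r=52=110100 popcount=3 -> KEEP
r=53=110101 popcount=4 -> skip
r=54=110110 popcount=4 -> skip
r=55=110111 popcount=5 -> skip
r=56=111000 popcount=3 -> KEEP
r=57=111001 popcount=4 -> skip
r=58=111010 popcount=4 -> skip
r=59=111011 popcount=5 -> skip
r=60=111100 popcount=4 -> skip
r=61=111101 popcount=5 -> skip
r=62=111110 popcount=5 -> skip
r=63=111111 popcount=6 -> skip
r=64=1000000 popcount=1 -> skip
r=65=1000001 popcount=2 -> skip
r=66=1000010 popcount=2 -> skip
r=67=1000011 popcount=3 -> KEEP
r=68=1000100 popcount=2 -> skip
r=69=1000101 popcount=3 -> KEEP
r=70=1000110 popcount=3 -> KEEP
r=71=1000111 popcount=4 -> skip
r=72=1001000 popcount=2 -> skip
r=73=1001001 popcount=3 -> KEEP
r=74=1001010 popcount=3 -> KEEP
r=75=1001011 popcount=4 -> skip
r=76=1001100 popcount=3 -> KEEP
r=77=1001101 popcount=4 -> skip
r=78=1001110 popcount=4 -> skip
r=79=1001111 popcount=5 -> skip
r=80=1010000 popcount=2 -> skip
r=81=1010001 popcount=3 -> KEEP
r=82=1010010 popcount=3 -> KEEP
r=83=1010011 popcount=4 -> skip
r=84=1010100 popcount=3 -> KEEP
r=85=1010101 popcount=4 -> skip
r=86=1010110 popcount=4 -> skip
r=87=1010111 popcount=5 -> skip
r=88=1011000 popcount=3 -> KEEP
r=89=1011001 popcount=4 -> skip
r=90=1011010 popcount=4 -> skip
r=91=1011011 popcount=5 -> skip
r=92=1011100 popcount=4 -> skip
r=93=1011101 popcount=5 -> skip
r=94=1011110 popcount=5 -> skip
r=95=1011111 popcount=6 -> skip
r=96=1100000 popcount=2 -> skip
r=97=1100001 popcount=3 -> KEEP
r=98=1100010 popcount=3 -> KEEP
r=99=1100011 popcount=4 -> skip
r=100=1100100 popcount=3 -> KEEP
Kept rows: 44 49 50 52 56 67 69 70 73 74 76 81 82 84 88 97 98 100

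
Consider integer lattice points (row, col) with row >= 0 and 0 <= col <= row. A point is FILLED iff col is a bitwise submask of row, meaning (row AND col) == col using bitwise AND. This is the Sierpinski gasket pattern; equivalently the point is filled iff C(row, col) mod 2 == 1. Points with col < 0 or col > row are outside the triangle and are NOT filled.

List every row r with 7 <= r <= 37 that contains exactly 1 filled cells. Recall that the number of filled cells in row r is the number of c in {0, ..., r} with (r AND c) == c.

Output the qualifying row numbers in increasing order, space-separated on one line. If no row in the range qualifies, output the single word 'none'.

Row r has 2^popcount(r) filled cells, so we need popcount(r) = log2(1) = 0.
Scan r = 7..37 and keep those with exactly 0 one-bits:
r=7=111 popcount=3 -> skip
r=8=1000 popcount=1 -> skip
r=9=1001 popcount=2 -> skip
r=10=1010 popcount=2 -> skip
r=11=1011 popcount=3 -> skip
r=12=1100 popcount=2 -> skip
r=13=1101 popcount=3 -> skip
r=14=1110 popcount=3 -> skip
r=15=1111 popcount=4 -> skip
r=16=10000 popcount=1 -> skip
r=17=10001 popcount=2 -> skip
r=18=10010 popcount=2 -> skip
r=19=10011 popcount=3 -> skip
r=20=10100 popcount=2 -> skip
r=21=10101 popcount=3 -> skip
r=22=10110 popcount=3 -> skip
r=23=10111 popcount=4 -> skip
r=24=11000 popcount=2 -> skip
r=25=11001 popcount=3 -> skip
r=26=11010 popcount=3 -> skip
r=27=11011 popcount=4 -> skip
r=28=11100 popcount=3 -> skip
r=29=11101 popcount=4 -> skip
r=30=11110 popcount=4 -> skip
r=31=11111 popcount=5 -> skip
r=32=100000 popcount=1 -> skip
r=33=100001 popcount=2 -> skip
r=34=100010 popcount=2 -> skip
r=35=100011 popcount=3 -> skip
r=36=100100 popcount=2 -> skip
r=37=100101 popcount=3 -> skip
Kept rows: none

Answer: none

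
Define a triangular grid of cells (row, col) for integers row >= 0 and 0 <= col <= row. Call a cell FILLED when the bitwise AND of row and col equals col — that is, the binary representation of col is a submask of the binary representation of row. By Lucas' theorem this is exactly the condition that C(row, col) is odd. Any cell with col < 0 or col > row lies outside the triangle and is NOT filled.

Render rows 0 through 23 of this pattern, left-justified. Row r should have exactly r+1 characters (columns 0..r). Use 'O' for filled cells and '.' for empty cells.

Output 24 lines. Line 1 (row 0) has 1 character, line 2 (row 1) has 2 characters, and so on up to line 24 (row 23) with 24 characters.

Answer: O
OO
O.O
OOOO
O...O
OO..OO
O.O.O.O
OOOOOOOO
O.......O
OO......OO
O.O.....O.O
OOOO....OOOO
O...O...O...O
OO..OO..OO..OO
O.O.O.O.O.O.O.O
OOOOOOOOOOOOOOOO
O...............O
OO..............OO
O.O.............O.O
OOOO............OOOO
O...O...........O...O
OO..OO..........OO..OO
O.O.O.O.........O.O.O.O
OOOOOOOO........OOOOOOOO

Derivation:
r0=0: O
r1=1: OO
r2=10: O.O
r3=11: OOOO
r4=100: O...O
r5=101: OO..OO
r6=110: O.O.O.O
r7=111: OOOOOOOO
r8=1000: O.......O
r9=1001: OO......OO
r10=1010: O.O.....O.O
r11=1011: OOOO....OOOO
r12=1100: O...O...O...O
r13=1101: OO..OO..OO..OO
r14=1110: O.O.O.O.O.O.O.O
r15=1111: OOOOOOOOOOOOOOOO
r16=10000: O...............O
r17=10001: OO..............OO
r18=10010: O.O.............O.O
r19=10011: OOOO............OOOO
r20=10100: O...O...........O...O
r21=10101: OO..OO..........OO..OO
r22=10110: O.O.O.O.........O.O.O.O
r23=10111: OOOOOOOO........OOOOOOOO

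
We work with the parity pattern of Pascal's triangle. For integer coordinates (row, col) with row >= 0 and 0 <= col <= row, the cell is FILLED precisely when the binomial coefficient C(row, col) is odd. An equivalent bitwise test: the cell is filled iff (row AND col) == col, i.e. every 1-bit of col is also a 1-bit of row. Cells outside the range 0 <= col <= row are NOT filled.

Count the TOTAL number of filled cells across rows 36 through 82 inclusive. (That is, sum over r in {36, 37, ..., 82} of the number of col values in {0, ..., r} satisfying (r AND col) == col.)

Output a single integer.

Answer: 650

Derivation:
r36=100100 pc2: +4 =4
r37=100101 pc3: +8 =12
r38=100110 pc3: +8 =20
r39=100111 pc4: +16 =36
r40=101000 pc2: +4 =40
r41=101001 pc3: +8 =48
r42=101010 pc3: +8 =56
r43=101011 pc4: +16 =72
r44=101100 pc3: +8 =80
r45=101101 pc4: +16 =96
r46=101110 pc4: +16 =112
r47=101111 pc5: +32 =144
r48=110000 pc2: +4 =148
r49=110001 pc3: +8 =156
r50=110010 pc3: +8 =164
r51=110011 pc4: +16 =180
r52=110100 pc3: +8 =188
r53=110101 pc4: +16 =204
r54=110110 pc4: +16 =220
r55=110111 pc5: +32 =252
r56=111000 pc3: +8 =260
r57=111001 pc4: +16 =276
r58=111010 pc4: +16 =292
r59=111011 pc5: +32 =324
r60=111100 pc4: +16 =340
r61=111101 pc5: +32 =372
r62=111110 pc5: +32 =404
r63=111111 pc6: +64 =468
r64=1000000 pc1: +2 =470
r65=1000001 pc2: +4 =474
r66=1000010 pc2: +4 =478
r67=1000011 pc3: +8 =486
r68=1000100 pc2: +4 =490
r69=1000101 pc3: +8 =498
r70=1000110 pc3: +8 =506
r71=1000111 pc4: +16 =522
r72=1001000 pc2: +4 =526
r73=1001001 pc3: +8 =534
r74=1001010 pc3: +8 =542
r75=1001011 pc4: +16 =558
r76=1001100 pc3: +8 =566
r77=1001101 pc4: +16 =582
r78=1001110 pc4: +16 =598
r79=1001111 pc5: +32 =630
r80=1010000 pc2: +4 =634
r81=1010001 pc3: +8 =642
r82=1010010 pc3: +8 =650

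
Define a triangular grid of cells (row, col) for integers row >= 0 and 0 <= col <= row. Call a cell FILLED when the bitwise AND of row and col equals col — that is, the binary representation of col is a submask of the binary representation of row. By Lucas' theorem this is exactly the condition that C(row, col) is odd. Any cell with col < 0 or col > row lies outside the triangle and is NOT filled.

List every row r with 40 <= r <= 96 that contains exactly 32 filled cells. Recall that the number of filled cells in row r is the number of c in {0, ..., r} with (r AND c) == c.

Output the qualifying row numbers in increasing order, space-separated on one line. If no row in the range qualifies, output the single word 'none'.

Row r has 2^popcount(r) filled cells, so we need popcount(r) = log2(32) = 5.
Scan r = 40..96 and keep those with exactly 5 one-bits:
r=40=101000 popcount=2 -> skip
r=41=101001 popcount=3 -> skip
r=42=101010 popcount=3 -> skip
r=43=101011 popcount=4 -> skip
r=44=101100 popcount=3 -> skip
r=45=101101 popcount=4 -> skip
r=46=101110 popcount=4 -> skip
r=47=101111 popcount=5 -> KEEP
r=48=110000 popcount=2 -> skip
r=49=110001 popcount=3 -> skip
r=50=110010 popcount=3 -> skip
r=51=110011 popcount=4 -> skip
r=52=110100 popcount=3 -> skip
r=53=110101 popcount=4 -> skip
r=54=110110 popcount=4 -> skip
r=55=110111 popcount=5 -> KEEP
r=56=111000 popcount=3 -> skip
r=57=111001 popcount=4 -> skip
r=58=111010 popcount=4 -> skip
r=59=111011 popcount=5 -> KEEP
r=60=111100 popcount=4 -> skip
r=61=111101 popcount=5 -> KEEP
r=62=111110 popcount=5 -> KEEP
r=63=111111 popcount=6 -> skip
r=64=1000000 popcount=1 -> skip
r=65=1000001 popcount=2 -> skip
r=66=1000010 popcount=2 -> skip
r=67=1000011 popcount=3 -> skip
r=68=1000100 popcount=2 -> skip
r=69=1000101 popcount=3 -> skip
r=70=1000110 popcount=3 -> skip
r=71=1000111 popcount=4 -> skip
r=72=1001000 popcount=2 -> skip
r=73=1001001 popcount=3 -> skip
r=74=1001010 popcount=3 -> skip
r=75=1001011 popcount=4 -> skip
r=76=1001100 popcount=3 -> skip
r=77=1001101 popcount=4 -> skip
r=78=1001110 popcount=4 -> skip
r=79=1001111 popcount=5 -> KEEP
r=80=1010000 popcount=2 -> skip
r=81=1010001 popcount=3 -> skip
r=82=1010010 popcount=3 -> skip
r=83=1010011 popcount=4 -> skip
r=84=1010100 popcount=3 -> skip
r=85=1010101 popcount=4 -> skip
r=86=1010110 popcount=4 -> skip
r=87=1010111 popcount=5 -> KEEP
r=88=1011000 popcount=3 -> skip
r=89=1011001 popcount=4 -> skip
r=90=1011010 popcount=4 -> skip
r=91=1011011 popcount=5 -> KEEP
r=92=1011100 popcount=4 -> skip
r=93=1011101 popcount=5 -> KEEP
r=94=1011110 popcount=5 -> KEEP
r=95=1011111 popcount=6 -> skip
r=96=1100000 popcount=2 -> skip
Kept rows: 47 55 59 61 62 79 87 91 93 94

Answer: 47 55 59 61 62 79 87 91 93 94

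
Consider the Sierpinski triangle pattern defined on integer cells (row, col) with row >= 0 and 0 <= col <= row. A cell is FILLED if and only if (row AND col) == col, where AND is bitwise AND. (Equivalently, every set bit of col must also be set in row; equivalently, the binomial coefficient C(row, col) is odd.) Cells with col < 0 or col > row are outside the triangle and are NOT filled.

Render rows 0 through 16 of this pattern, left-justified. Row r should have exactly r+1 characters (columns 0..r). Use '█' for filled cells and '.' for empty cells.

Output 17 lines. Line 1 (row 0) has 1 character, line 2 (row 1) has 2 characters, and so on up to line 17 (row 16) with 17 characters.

Answer: █
██
█.█
████
█...█
██..██
█.█.█.█
████████
█.......█
██......██
█.█.....█.█
████....████
█...█...█...█
██..██..██..██
█.█.█.█.█.█.█.█
████████████████
█...............█

Derivation:
r0=0: █
r1=1: ██
r2=10: █.█
r3=11: ████
r4=100: █...█
r5=101: ██..██
r6=110: █.█.█.█
r7=111: ████████
r8=1000: █.......█
r9=1001: ██......██
r10=1010: █.█.....█.█
r11=1011: ████....████
r12=1100: █...█...█...█
r13=1101: ██..██..██..██
r14=1110: █.█.█.█.█.█.█.█
r15=1111: ████████████████
r16=10000: █...............█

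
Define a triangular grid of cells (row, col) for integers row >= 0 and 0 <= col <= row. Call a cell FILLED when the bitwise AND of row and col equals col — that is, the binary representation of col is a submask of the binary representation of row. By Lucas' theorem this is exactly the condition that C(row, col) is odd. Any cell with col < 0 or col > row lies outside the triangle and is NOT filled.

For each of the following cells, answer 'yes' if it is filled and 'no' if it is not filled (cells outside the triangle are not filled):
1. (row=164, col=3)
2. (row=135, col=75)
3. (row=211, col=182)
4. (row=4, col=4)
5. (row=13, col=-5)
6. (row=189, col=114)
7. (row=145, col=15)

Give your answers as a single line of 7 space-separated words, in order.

Answer: no no no yes no no no

Derivation:
(164,3): row=0b10100100, col=0b11, row AND col = 0b0 = 0; 0 != 3 -> empty
(135,75): row=0b10000111, col=0b1001011, row AND col = 0b11 = 3; 3 != 75 -> empty
(211,182): row=0b11010011, col=0b10110110, row AND col = 0b10010010 = 146; 146 != 182 -> empty
(4,4): row=0b100, col=0b100, row AND col = 0b100 = 4; 4 == 4 -> filled
(13,-5): col outside [0, 13] -> not filled
(189,114): row=0b10111101, col=0b1110010, row AND col = 0b110000 = 48; 48 != 114 -> empty
(145,15): row=0b10010001, col=0b1111, row AND col = 0b1 = 1; 1 != 15 -> empty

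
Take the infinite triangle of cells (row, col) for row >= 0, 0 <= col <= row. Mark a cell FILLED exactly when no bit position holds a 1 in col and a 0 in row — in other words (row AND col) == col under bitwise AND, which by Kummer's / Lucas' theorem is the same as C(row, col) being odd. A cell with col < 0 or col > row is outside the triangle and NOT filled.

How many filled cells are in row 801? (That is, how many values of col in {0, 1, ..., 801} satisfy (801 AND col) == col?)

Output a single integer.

801 in binary = 1100100001
popcount(801) = number of 1-bits in 1100100001 = 4
A col c satisfies (801 AND c) == c iff every set bit of c is also set in 801; each of the 4 set bits of 801 can independently be on or off in c.
count = 2^4 = 16

Answer: 16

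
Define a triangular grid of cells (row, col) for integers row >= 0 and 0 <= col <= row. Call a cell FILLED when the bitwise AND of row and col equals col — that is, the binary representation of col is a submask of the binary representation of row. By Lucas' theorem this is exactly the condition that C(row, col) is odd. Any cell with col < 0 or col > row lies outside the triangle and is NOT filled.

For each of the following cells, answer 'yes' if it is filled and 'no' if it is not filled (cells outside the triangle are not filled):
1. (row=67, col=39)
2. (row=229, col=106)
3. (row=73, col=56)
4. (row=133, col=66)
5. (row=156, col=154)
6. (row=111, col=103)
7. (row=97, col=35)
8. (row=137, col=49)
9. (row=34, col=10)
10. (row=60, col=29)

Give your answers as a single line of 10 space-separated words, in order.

(67,39): row=0b1000011, col=0b100111, row AND col = 0b11 = 3; 3 != 39 -> empty
(229,106): row=0b11100101, col=0b1101010, row AND col = 0b1100000 = 96; 96 != 106 -> empty
(73,56): row=0b1001001, col=0b111000, row AND col = 0b1000 = 8; 8 != 56 -> empty
(133,66): row=0b10000101, col=0b1000010, row AND col = 0b0 = 0; 0 != 66 -> empty
(156,154): row=0b10011100, col=0b10011010, row AND col = 0b10011000 = 152; 152 != 154 -> empty
(111,103): row=0b1101111, col=0b1100111, row AND col = 0b1100111 = 103; 103 == 103 -> filled
(97,35): row=0b1100001, col=0b100011, row AND col = 0b100001 = 33; 33 != 35 -> empty
(137,49): row=0b10001001, col=0b110001, row AND col = 0b1 = 1; 1 != 49 -> empty
(34,10): row=0b100010, col=0b1010, row AND col = 0b10 = 2; 2 != 10 -> empty
(60,29): row=0b111100, col=0b11101, row AND col = 0b11100 = 28; 28 != 29 -> empty

Answer: no no no no no yes no no no no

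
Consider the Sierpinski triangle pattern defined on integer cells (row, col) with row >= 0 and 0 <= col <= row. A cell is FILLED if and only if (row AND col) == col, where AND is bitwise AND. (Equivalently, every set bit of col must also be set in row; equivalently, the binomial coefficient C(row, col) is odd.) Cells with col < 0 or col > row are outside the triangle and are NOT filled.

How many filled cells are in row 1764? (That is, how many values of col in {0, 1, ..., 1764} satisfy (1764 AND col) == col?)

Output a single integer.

1764 in binary = 11011100100
popcount(1764) = number of 1-bits in 11011100100 = 6
A col c satisfies (1764 AND c) == c iff every set bit of c is also set in 1764; each of the 6 set bits of 1764 can independently be on or off in c.
count = 2^6 = 64

Answer: 64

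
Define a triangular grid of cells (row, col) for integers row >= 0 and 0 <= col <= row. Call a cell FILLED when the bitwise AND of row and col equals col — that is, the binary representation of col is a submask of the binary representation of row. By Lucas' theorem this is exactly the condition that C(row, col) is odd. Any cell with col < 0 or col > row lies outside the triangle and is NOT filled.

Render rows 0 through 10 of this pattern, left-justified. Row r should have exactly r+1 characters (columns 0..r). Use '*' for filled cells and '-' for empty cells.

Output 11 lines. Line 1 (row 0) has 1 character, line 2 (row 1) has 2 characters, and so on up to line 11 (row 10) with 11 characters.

Answer: *
**
*-*
****
*---*
**--**
*-*-*-*
********
*-------*
**------**
*-*-----*-*

Derivation:
r0=0: *
r1=1: **
r2=10: *-*
r3=11: ****
r4=100: *---*
r5=101: **--**
r6=110: *-*-*-*
r7=111: ********
r8=1000: *-------*
r9=1001: **------**
r10=1010: *-*-----*-*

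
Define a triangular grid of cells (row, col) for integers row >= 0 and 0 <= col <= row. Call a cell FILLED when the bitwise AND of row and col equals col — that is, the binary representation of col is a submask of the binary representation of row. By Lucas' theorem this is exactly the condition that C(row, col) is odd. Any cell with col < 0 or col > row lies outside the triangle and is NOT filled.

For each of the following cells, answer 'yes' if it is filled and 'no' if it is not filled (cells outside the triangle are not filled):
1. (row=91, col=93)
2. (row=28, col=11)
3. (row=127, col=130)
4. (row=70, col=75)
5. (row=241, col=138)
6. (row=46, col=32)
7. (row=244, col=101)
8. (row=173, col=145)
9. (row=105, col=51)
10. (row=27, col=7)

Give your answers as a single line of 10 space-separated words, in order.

Answer: no no no no no yes no no no no

Derivation:
(91,93): col outside [0, 91] -> not filled
(28,11): row=0b11100, col=0b1011, row AND col = 0b1000 = 8; 8 != 11 -> empty
(127,130): col outside [0, 127] -> not filled
(70,75): col outside [0, 70] -> not filled
(241,138): row=0b11110001, col=0b10001010, row AND col = 0b10000000 = 128; 128 != 138 -> empty
(46,32): row=0b101110, col=0b100000, row AND col = 0b100000 = 32; 32 == 32 -> filled
(244,101): row=0b11110100, col=0b1100101, row AND col = 0b1100100 = 100; 100 != 101 -> empty
(173,145): row=0b10101101, col=0b10010001, row AND col = 0b10000001 = 129; 129 != 145 -> empty
(105,51): row=0b1101001, col=0b110011, row AND col = 0b100001 = 33; 33 != 51 -> empty
(27,7): row=0b11011, col=0b111, row AND col = 0b11 = 3; 3 != 7 -> empty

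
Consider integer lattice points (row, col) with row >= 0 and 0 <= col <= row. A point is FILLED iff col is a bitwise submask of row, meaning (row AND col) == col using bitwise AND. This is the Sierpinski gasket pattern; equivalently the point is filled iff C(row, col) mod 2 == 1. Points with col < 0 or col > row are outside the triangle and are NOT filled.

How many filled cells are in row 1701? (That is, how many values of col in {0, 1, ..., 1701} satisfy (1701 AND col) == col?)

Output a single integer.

Answer: 64

Derivation:
1701 in binary = 11010100101
popcount(1701) = number of 1-bits in 11010100101 = 6
A col c satisfies (1701 AND c) == c iff every set bit of c is also set in 1701; each of the 6 set bits of 1701 can independently be on or off in c.
count = 2^6 = 64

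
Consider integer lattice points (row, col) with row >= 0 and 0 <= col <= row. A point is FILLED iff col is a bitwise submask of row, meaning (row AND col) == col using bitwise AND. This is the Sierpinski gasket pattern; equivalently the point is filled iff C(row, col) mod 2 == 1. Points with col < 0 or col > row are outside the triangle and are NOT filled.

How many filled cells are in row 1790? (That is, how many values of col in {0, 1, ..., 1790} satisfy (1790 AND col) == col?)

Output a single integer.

Answer: 512

Derivation:
1790 in binary = 11011111110
popcount(1790) = number of 1-bits in 11011111110 = 9
A col c satisfies (1790 AND c) == c iff every set bit of c is also set in 1790; each of the 9 set bits of 1790 can independently be on or off in c.
count = 2^9 = 512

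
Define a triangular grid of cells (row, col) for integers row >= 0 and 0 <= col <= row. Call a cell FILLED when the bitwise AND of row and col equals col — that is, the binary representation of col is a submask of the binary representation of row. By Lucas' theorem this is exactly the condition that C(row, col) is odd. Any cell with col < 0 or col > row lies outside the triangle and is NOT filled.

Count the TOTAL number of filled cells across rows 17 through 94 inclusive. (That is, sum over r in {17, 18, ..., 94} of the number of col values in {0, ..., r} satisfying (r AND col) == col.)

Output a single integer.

Answer: 1068

Derivation:
r17=10001 pc2: +4 =4
r18=10010 pc2: +4 =8
r19=10011 pc3: +8 =16
r20=10100 pc2: +4 =20
r21=10101 pc3: +8 =28
r22=10110 pc3: +8 =36
r23=10111 pc4: +16 =52
r24=11000 pc2: +4 =56
r25=11001 pc3: +8 =64
r26=11010 pc3: +8 =72
r27=11011 pc4: +16 =88
r28=11100 pc3: +8 =96
r29=11101 pc4: +16 =112
r30=11110 pc4: +16 =128
r31=11111 pc5: +32 =160
r32=100000 pc1: +2 =162
r33=100001 pc2: +4 =166
r34=100010 pc2: +4 =170
r35=100011 pc3: +8 =178
r36=100100 pc2: +4 =182
r37=100101 pc3: +8 =190
r38=100110 pc3: +8 =198
r39=100111 pc4: +16 =214
r40=101000 pc2: +4 =218
r41=101001 pc3: +8 =226
r42=101010 pc3: +8 =234
r43=101011 pc4: +16 =250
r44=101100 pc3: +8 =258
r45=101101 pc4: +16 =274
r46=101110 pc4: +16 =290
r47=101111 pc5: +32 =322
r48=110000 pc2: +4 =326
r49=110001 pc3: +8 =334
r50=110010 pc3: +8 =342
r51=110011 pc4: +16 =358
r52=110100 pc3: +8 =366
r53=110101 pc4: +16 =382
r54=110110 pc4: +16 =398
r55=110111 pc5: +32 =430
r56=111000 pc3: +8 =438
r57=111001 pc4: +16 =454
r58=111010 pc4: +16 =470
r59=111011 pc5: +32 =502
r60=111100 pc4: +16 =518
r61=111101 pc5: +32 =550
r62=111110 pc5: +32 =582
r63=111111 pc6: +64 =646
r64=1000000 pc1: +2 =648
r65=1000001 pc2: +4 =652
r66=1000010 pc2: +4 =656
r67=1000011 pc3: +8 =664
r68=1000100 pc2: +4 =668
r69=1000101 pc3: +8 =676
r70=1000110 pc3: +8 =684
r71=1000111 pc4: +16 =700
r72=1001000 pc2: +4 =704
r73=1001001 pc3: +8 =712
r74=1001010 pc3: +8 =720
r75=1001011 pc4: +16 =736
r76=1001100 pc3: +8 =744
r77=1001101 pc4: +16 =760
r78=1001110 pc4: +16 =776
r79=1001111 pc5: +32 =808
r80=1010000 pc2: +4 =812
r81=1010001 pc3: +8 =820
r82=1010010 pc3: +8 =828
r83=1010011 pc4: +16 =844
r84=1010100 pc3: +8 =852
r85=1010101 pc4: +16 =868
r86=1010110 pc4: +16 =884
r87=1010111 pc5: +32 =916
r88=1011000 pc3: +8 =924
r89=1011001 pc4: +16 =940
r90=1011010 pc4: +16 =956
r91=1011011 pc5: +32 =988
r92=1011100 pc4: +16 =1004
r93=1011101 pc5: +32 =1036
r94=1011110 pc5: +32 =1068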